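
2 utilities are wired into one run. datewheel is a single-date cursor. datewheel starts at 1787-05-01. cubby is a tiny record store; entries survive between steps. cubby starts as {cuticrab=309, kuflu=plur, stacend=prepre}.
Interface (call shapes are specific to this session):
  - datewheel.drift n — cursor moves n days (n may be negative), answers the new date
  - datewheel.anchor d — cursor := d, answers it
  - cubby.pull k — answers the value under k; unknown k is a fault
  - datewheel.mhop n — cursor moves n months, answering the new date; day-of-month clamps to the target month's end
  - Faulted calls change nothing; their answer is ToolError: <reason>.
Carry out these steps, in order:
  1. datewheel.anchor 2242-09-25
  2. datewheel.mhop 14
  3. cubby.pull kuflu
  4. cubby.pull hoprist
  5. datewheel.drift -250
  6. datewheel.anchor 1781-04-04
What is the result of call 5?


I try datewheel.anchor passing d=2242-09-25, yielding 2242-09-25.
Using datewheel.mhop passing n=14, giving 2243-11-25.
I use cubby.pull passing k=kuflu: plur.
Using cubby.pull passing k=hoprist, → ToolError: no such key hoprist.
Then datewheel.drift passing n=-250, and observe 2243-03-20.
Using datewheel.anchor passing d=1781-04-04, → 1781-04-04.

Answer: 2243-03-20


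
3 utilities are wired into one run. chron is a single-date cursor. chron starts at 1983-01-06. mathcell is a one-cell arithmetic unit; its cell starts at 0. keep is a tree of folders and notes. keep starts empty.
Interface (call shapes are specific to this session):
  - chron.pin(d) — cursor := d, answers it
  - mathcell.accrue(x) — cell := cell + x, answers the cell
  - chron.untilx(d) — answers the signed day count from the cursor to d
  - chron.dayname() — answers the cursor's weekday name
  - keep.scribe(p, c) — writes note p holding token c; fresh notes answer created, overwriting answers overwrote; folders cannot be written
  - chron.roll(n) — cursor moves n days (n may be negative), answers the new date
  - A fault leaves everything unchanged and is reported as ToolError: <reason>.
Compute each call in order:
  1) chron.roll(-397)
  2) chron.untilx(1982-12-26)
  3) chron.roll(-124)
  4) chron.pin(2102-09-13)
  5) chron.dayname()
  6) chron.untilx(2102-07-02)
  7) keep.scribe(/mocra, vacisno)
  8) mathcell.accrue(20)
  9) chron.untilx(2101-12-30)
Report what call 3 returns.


Answer: 1981-08-03

Derivation:
>> roll(n='-397')
<< 1981-12-05
>> untilx(d='1982-12-26')
<< 386
>> roll(n='-124')
<< 1981-08-03
>> pin(d='2102-09-13')
<< 2102-09-13
>> dayname()
<< Wednesday
>> untilx(d='2102-07-02')
<< -73
>> scribe(p='/mocra', c='vacisno')
<< created
>> accrue(x='20')
<< 20
>> untilx(d='2101-12-30')
<< -257


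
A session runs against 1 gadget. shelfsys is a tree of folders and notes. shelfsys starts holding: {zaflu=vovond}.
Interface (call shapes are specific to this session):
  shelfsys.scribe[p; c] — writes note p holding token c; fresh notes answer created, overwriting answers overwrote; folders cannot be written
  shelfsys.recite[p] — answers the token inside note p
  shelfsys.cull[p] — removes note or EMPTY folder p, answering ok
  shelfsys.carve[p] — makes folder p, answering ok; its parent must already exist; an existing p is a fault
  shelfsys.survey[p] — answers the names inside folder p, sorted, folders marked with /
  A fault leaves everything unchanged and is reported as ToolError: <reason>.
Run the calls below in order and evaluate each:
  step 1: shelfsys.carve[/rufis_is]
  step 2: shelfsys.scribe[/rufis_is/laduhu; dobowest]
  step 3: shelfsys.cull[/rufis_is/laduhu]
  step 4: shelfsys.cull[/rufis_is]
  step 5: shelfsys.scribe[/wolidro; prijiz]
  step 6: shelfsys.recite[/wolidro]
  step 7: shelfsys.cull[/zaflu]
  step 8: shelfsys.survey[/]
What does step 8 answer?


Calling shelfsys.carve on p=/rufis_is, which returns ok.
Using shelfsys.scribe on p=/rufis_is/laduhu, c=dobowest, giving created.
I call shelfsys.cull on p=/rufis_is/laduhu, and see ok.
I use shelfsys.cull on p=/rufis_is, and get ok.
I call shelfsys.scribe on p=/wolidro, c=prijiz, yielding created.
I invoke shelfsys.recite on p=/wolidro, giving prijiz.
Then shelfsys.cull on p=/zaflu, → ok.
Invoking shelfsys.survey on p=/, which returns [wolidro].

Answer: [wolidro]


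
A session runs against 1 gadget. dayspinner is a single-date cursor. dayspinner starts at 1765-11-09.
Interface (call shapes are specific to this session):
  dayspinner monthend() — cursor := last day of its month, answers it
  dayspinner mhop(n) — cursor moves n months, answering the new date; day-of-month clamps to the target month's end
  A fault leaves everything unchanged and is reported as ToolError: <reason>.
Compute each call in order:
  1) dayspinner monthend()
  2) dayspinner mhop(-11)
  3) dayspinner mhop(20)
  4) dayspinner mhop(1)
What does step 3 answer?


~$ dayspinner monthend
[out] 1765-11-30
~$ dayspinner mhop n='-11'
[out] 1764-12-30
~$ dayspinner mhop n='20'
[out] 1766-08-30
~$ dayspinner mhop n='1'
[out] 1766-09-30

Answer: 1766-08-30


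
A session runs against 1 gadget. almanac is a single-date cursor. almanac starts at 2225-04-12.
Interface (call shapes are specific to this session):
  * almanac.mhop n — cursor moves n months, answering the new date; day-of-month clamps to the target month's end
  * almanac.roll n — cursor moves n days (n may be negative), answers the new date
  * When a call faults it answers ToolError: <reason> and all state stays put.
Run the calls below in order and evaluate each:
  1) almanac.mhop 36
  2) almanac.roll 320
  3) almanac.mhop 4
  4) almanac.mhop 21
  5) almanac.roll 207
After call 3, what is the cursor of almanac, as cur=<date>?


==> almanac.mhop(n→36)
<== 2228-04-12
==> almanac.roll(n→320)
<== 2229-02-26
==> almanac.mhop(n→4)
<== 2229-06-26
==> almanac.mhop(n→21)
<== 2231-03-26
==> almanac.roll(n→207)
<== 2231-10-19

Answer: cur=2229-06-26


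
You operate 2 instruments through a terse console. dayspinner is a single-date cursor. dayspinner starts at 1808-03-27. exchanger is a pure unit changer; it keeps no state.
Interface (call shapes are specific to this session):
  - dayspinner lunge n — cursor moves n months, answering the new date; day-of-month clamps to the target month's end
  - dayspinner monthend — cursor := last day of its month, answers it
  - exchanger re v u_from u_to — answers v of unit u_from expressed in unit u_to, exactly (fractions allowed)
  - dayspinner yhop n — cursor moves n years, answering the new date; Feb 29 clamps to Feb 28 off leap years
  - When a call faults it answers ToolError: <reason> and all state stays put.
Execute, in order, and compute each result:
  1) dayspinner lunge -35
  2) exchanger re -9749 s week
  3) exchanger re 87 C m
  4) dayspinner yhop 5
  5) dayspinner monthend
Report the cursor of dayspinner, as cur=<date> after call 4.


Answer: cur=1810-04-27

Derivation:
# dayspinner lunge(n='-35') : 1805-04-27
# exchanger re(v='-9749', u_from='s', u_to='week') : -9749/604800
# exchanger re(v='87', u_from='C', u_to='m') : ToolError: incompatible units
# dayspinner yhop(n='5') : 1810-04-27
# dayspinner monthend() : 1810-04-30


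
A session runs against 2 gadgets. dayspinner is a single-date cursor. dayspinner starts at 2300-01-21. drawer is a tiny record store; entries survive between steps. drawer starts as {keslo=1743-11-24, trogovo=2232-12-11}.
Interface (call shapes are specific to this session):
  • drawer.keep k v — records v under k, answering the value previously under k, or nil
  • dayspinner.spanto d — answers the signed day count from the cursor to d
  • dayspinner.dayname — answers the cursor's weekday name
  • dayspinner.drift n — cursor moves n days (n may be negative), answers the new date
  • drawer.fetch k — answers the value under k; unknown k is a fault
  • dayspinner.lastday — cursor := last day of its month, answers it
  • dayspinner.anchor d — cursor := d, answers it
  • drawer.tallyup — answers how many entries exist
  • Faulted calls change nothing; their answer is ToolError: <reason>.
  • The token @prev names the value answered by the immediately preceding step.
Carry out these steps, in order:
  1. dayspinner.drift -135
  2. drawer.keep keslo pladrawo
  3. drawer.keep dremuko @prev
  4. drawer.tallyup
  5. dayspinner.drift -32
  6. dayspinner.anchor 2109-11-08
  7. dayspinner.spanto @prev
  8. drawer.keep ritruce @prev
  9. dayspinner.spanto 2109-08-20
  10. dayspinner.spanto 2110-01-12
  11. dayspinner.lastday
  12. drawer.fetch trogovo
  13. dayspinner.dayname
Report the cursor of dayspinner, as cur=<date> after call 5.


Answer: cur=2299-08-07

Derivation:
I try drift passing n: -135, → 2299-09-08.
I use keep passing k: keslo, v: pladrawo, giving 1743-11-24.
Calling keep passing k: dremuko, v: @prev, and observe nil.
I run tallyup(), — result: 3.
Calling drift passing n: -32: 2299-08-07.
I run anchor passing d: 2109-11-08, which returns 2109-11-08.
I run spanto passing d: @prev, yielding 0.
I run keep passing k: ritruce, v: @prev, yielding nil.
I use spanto passing d: 2109-08-20, → -80.
Now I run spanto passing d: 2110-01-12, → 65.
Next I call lastday, which returns 2109-11-30.
I call fetch passing k: trogovo, and observe 2232-12-11.
I use dayname(): Saturday.


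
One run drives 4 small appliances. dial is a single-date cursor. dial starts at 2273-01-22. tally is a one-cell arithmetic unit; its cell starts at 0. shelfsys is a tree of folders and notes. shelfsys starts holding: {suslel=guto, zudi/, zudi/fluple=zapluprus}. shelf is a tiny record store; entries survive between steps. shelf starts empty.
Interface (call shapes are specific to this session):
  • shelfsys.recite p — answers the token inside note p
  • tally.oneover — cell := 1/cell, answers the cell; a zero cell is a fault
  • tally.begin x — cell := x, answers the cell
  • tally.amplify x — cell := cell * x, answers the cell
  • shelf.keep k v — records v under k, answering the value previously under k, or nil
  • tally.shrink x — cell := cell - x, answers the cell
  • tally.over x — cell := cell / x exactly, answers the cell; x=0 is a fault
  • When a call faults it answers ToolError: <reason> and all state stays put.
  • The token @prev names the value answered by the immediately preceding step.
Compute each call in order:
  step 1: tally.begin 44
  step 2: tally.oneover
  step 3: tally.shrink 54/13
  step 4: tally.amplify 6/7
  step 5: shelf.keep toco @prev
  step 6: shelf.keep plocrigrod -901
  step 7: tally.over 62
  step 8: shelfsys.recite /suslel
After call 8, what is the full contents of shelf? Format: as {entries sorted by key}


Answer: {plocrigrod=-901, toco=-7089/2002}

Derivation:
# 1. begin(44) => 44
# 2. oneover() => 1/44
# 3. shrink(54/13) => -2363/572
# 4. amplify(6/7) => -7089/2002
# 5. keep(toco, @prev) => nil
# 6. keep(plocrigrod, -901) => nil
# 7. over(62) => -7089/124124
# 8. recite(/suslel) => guto


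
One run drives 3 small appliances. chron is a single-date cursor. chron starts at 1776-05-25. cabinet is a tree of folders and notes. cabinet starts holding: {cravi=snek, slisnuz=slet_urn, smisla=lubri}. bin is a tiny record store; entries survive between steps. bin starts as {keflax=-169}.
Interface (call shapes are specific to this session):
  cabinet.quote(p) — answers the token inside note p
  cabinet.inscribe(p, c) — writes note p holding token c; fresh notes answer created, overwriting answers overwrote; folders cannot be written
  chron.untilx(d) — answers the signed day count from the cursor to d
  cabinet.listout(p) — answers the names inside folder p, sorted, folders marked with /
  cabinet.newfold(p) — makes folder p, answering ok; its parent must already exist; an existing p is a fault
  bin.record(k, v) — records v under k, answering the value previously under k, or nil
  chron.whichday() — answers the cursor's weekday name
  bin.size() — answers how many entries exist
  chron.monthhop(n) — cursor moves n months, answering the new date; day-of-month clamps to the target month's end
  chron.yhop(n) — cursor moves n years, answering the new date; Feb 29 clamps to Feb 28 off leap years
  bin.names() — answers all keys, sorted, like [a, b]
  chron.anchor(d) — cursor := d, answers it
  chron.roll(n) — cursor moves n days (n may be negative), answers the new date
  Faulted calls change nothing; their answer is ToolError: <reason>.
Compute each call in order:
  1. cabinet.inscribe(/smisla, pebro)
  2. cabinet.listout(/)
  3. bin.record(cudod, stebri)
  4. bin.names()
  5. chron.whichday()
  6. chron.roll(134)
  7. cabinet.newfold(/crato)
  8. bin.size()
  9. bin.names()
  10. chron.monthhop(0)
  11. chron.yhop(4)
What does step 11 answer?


CALL cabinet.inscribe[/smisla; pebro]
RET  overwrote
CALL cabinet.listout[/]
RET  [cravi, slisnuz, smisla]
CALL bin.record[cudod; stebri]
RET  nil
CALL bin.names[]
RET  [cudod, keflax]
CALL chron.whichday[]
RET  Saturday
CALL chron.roll[134]
RET  1776-10-06
CALL cabinet.newfold[/crato]
RET  ok
CALL bin.size[]
RET  2
CALL bin.names[]
RET  [cudod, keflax]
CALL chron.monthhop[0]
RET  1776-10-06
CALL chron.yhop[4]
RET  1780-10-06

Answer: 1780-10-06


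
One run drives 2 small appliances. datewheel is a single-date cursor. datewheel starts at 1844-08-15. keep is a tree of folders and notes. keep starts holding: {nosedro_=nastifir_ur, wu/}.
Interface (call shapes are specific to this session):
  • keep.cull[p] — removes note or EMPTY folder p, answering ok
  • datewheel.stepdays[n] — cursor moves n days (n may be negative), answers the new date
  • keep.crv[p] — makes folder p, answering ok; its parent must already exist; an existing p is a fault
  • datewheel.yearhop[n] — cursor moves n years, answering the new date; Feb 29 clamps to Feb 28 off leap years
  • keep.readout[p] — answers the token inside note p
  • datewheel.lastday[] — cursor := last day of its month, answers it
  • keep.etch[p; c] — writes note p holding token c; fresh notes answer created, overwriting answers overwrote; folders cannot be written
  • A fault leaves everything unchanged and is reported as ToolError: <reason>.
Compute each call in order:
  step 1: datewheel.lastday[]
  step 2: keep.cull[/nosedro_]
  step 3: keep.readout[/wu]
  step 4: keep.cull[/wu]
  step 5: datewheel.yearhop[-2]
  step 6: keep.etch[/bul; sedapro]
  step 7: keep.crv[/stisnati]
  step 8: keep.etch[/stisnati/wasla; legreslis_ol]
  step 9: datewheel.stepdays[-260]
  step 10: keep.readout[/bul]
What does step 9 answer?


CALL lastday[]
RET  1844-08-31
CALL cull[p=/nosedro_]
RET  ok
CALL readout[p=/wu]
RET  ToolError: is a directory
CALL cull[p=/wu]
RET  ok
CALL yearhop[n=-2]
RET  1842-08-31
CALL etch[p=/bul; c=sedapro]
RET  created
CALL crv[p=/stisnati]
RET  ok
CALL etch[p=/stisnati/wasla; c=legreslis_ol]
RET  created
CALL stepdays[n=-260]
RET  1841-12-14
CALL readout[p=/bul]
RET  sedapro

Answer: 1841-12-14


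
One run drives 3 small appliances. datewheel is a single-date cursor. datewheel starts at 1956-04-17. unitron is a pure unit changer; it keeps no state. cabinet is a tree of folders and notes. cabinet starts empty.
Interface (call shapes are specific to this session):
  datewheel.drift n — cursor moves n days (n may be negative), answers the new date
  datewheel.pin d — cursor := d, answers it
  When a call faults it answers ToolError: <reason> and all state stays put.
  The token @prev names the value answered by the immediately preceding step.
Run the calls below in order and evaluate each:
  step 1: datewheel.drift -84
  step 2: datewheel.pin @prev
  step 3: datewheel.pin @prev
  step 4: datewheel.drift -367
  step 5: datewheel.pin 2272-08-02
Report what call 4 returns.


Answer: 1955-01-22

Derivation:
% drift(n=-84) ~> 1956-01-24
% pin(d=@prev) ~> 1956-01-24
% pin(d=@prev) ~> 1956-01-24
% drift(n=-367) ~> 1955-01-22
% pin(d=2272-08-02) ~> 2272-08-02


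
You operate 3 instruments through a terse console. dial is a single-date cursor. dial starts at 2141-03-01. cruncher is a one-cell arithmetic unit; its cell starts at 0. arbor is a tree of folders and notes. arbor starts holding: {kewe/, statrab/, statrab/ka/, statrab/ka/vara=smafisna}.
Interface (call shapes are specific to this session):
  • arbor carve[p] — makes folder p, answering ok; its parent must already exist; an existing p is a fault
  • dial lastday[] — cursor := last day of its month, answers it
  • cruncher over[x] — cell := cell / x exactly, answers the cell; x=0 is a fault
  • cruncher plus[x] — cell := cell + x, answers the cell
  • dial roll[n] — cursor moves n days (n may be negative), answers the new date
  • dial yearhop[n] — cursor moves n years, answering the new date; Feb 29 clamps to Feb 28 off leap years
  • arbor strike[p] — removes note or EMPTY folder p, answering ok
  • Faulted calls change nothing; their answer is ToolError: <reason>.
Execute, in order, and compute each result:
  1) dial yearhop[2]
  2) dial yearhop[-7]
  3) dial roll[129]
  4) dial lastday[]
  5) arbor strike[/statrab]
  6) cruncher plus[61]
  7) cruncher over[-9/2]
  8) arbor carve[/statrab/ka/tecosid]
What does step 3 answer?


Answer: 2136-07-08

Derivation:
~$ dial yearhop 2
:: 2143-03-01
~$ dial yearhop -7
:: 2136-03-01
~$ dial roll 129
:: 2136-07-08
~$ dial lastday
:: 2136-07-31
~$ arbor strike /statrab
:: ToolError: not empty
~$ cruncher plus 61
:: 61
~$ cruncher over -9/2
:: -122/9
~$ arbor carve /statrab/ka/tecosid
:: ok


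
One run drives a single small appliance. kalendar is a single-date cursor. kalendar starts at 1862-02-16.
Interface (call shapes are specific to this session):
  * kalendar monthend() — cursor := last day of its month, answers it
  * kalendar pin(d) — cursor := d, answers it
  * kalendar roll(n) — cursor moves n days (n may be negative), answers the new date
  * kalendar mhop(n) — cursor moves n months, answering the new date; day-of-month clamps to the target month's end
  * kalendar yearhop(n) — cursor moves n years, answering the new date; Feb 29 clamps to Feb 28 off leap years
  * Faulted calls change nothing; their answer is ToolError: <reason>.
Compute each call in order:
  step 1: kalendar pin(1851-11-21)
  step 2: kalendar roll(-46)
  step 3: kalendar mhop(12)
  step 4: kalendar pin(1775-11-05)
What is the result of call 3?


-- kalendar pin(d='1851-11-21') : 1851-11-21
-- kalendar roll(n='-46') : 1851-10-06
-- kalendar mhop(n='12') : 1852-10-06
-- kalendar pin(d='1775-11-05') : 1775-11-05

Answer: 1852-10-06


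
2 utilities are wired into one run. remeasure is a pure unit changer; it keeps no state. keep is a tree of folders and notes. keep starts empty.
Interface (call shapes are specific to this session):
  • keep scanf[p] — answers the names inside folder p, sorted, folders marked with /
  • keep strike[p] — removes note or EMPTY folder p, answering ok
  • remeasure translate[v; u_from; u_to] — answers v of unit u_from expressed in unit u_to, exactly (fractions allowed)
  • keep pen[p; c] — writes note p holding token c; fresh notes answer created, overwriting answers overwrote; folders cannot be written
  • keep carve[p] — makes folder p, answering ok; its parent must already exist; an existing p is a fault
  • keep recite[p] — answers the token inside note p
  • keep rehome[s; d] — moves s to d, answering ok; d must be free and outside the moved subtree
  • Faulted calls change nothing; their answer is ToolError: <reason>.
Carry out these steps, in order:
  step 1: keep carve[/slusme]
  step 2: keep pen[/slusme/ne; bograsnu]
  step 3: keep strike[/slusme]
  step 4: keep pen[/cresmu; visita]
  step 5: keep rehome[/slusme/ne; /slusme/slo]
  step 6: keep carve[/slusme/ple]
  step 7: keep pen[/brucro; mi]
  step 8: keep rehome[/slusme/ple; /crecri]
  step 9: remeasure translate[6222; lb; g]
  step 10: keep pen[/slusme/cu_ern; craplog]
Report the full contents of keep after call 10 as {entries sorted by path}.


Answer: {brucro=mi, crecri/, cresmu=visita, slusme/, slusme/cu_ern=craplog, slusme/slo=bograsnu}

Derivation:
// keep carve(/slusme) ~> ok
// keep pen(/slusme/ne, bograsnu) ~> created
// keep strike(/slusme) ~> ToolError: not empty
// keep pen(/cresmu, visita) ~> created
// keep rehome(/slusme/ne, /slusme/slo) ~> ok
// keep carve(/slusme/ple) ~> ok
// keep pen(/brucro, mi) ~> created
// keep rehome(/slusme/ple, /crecri) ~> ok
// remeasure translate(6222, lb, g) ~> 141112586307/50000
// keep pen(/slusme/cu_ern, craplog) ~> created


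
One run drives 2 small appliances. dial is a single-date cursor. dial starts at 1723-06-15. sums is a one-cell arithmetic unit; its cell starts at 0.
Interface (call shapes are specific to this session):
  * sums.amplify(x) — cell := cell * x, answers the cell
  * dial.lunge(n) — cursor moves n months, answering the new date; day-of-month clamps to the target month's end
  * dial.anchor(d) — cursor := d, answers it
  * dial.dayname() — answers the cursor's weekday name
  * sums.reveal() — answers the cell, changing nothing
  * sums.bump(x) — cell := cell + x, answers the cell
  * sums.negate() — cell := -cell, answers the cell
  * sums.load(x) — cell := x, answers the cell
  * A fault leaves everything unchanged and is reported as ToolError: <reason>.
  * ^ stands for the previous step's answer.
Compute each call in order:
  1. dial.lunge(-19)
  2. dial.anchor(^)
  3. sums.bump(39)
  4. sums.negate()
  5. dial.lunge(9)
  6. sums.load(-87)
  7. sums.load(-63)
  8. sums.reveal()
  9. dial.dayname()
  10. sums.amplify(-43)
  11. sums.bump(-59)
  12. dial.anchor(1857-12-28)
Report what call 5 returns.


CALL dial.lunge[n→-19]
RET  1721-11-15
CALL dial.anchor[d→^]
RET  1721-11-15
CALL sums.bump[x→39]
RET  39
CALL sums.negate[]
RET  -39
CALL dial.lunge[n→9]
RET  1722-08-15
CALL sums.load[x→-87]
RET  -87
CALL sums.load[x→-63]
RET  -63
CALL sums.reveal[]
RET  -63
CALL dial.dayname[]
RET  Saturday
CALL sums.amplify[x→-43]
RET  2709
CALL sums.bump[x→-59]
RET  2650
CALL dial.anchor[d→1857-12-28]
RET  1857-12-28

Answer: 1722-08-15


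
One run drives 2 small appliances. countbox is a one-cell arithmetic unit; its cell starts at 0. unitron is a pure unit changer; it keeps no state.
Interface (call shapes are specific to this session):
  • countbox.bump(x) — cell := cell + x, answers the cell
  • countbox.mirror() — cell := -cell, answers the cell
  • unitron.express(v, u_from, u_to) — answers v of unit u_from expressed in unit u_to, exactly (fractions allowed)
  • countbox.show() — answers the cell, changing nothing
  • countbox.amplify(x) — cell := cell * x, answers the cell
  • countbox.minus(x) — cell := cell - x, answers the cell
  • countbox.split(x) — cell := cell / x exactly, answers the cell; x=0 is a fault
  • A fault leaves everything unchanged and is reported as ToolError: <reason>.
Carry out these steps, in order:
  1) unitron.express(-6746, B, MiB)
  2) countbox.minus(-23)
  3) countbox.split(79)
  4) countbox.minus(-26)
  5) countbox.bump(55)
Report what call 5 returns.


Answer: 6422/79

Derivation:
Step: express[v→-6746; u_from→B; u_to→MiB]
Result: -3373/524288
Step: minus[x→-23]
Result: 23
Step: split[x→79]
Result: 23/79
Step: minus[x→-26]
Result: 2077/79
Step: bump[x→55]
Result: 6422/79


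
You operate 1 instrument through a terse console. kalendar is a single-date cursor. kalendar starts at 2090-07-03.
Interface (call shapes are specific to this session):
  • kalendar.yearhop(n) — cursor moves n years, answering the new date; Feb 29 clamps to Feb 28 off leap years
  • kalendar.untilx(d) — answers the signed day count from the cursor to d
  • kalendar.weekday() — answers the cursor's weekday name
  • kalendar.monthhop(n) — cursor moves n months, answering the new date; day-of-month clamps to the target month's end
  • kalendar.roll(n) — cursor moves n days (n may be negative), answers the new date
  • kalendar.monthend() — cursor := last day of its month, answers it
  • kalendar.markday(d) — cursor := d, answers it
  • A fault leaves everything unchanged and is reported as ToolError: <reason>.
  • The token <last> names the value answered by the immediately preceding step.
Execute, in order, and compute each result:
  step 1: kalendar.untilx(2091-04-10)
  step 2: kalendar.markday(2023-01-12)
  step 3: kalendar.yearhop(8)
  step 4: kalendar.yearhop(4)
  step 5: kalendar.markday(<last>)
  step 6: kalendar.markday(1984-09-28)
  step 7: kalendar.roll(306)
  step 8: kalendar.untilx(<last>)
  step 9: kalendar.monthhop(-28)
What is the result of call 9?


Answer: 1983-03-31

Derivation:
→ kalendar.untilx(d='2091-04-10')
← 281
→ kalendar.markday(d='2023-01-12')
← 2023-01-12
→ kalendar.yearhop(n='8')
← 2031-01-12
→ kalendar.yearhop(n='4')
← 2035-01-12
→ kalendar.markday(d='<last>')
← 2035-01-12
→ kalendar.markday(d='1984-09-28')
← 1984-09-28
→ kalendar.roll(n='306')
← 1985-07-31
→ kalendar.untilx(d='<last>')
← 0
→ kalendar.monthhop(n='-28')
← 1983-03-31


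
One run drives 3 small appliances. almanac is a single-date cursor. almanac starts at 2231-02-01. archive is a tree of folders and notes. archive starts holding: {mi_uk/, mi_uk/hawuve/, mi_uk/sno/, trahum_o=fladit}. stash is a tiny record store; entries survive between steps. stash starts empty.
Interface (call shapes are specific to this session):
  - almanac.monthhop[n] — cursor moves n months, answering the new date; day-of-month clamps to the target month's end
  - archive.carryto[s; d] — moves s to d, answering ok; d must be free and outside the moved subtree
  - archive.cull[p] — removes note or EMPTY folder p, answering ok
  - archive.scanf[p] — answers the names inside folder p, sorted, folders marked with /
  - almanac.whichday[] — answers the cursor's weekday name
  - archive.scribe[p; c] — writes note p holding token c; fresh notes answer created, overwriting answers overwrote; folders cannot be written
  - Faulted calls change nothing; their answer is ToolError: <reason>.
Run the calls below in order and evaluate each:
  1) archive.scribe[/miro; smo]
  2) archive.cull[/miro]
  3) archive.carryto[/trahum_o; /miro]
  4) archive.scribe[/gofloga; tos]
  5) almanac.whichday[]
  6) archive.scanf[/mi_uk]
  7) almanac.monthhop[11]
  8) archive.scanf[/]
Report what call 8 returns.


Do: scribe[p='/miro'; c='smo']
See: created
Do: cull[p='/miro']
See: ok
Do: carryto[s='/trahum_o'; d='/miro']
See: ok
Do: scribe[p='/gofloga'; c='tos']
See: created
Do: whichday[]
See: Tuesday
Do: scanf[p='/mi_uk']
See: [hawuve/, sno/]
Do: monthhop[n='11']
See: 2232-01-01
Do: scanf[p='/']
See: [gofloga, mi_uk/, miro]

Answer: [gofloga, mi_uk/, miro]


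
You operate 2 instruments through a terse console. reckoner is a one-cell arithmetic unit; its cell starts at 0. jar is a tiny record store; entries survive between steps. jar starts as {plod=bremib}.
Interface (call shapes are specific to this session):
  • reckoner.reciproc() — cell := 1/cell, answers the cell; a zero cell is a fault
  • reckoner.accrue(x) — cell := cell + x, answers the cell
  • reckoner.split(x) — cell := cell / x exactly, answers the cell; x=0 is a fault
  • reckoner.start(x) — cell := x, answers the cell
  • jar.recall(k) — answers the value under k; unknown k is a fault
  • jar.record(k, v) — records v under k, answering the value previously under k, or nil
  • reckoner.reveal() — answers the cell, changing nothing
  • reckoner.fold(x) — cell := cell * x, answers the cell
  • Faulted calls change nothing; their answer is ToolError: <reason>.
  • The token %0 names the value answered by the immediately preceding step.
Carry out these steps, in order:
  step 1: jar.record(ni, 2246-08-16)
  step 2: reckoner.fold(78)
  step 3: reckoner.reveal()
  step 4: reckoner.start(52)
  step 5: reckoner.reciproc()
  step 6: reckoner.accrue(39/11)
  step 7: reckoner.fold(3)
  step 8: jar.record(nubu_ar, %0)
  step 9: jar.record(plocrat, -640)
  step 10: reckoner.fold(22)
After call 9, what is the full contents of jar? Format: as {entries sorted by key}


Answer: {ni=2246-08-16, nubu_ar=6117/572, plocrat=-640, plod=bremib}

Derivation:
-- 1. jar.record(k→ni, v→2246-08-16) ~> nil
-- 2. reckoner.fold(x→78) ~> 0
-- 3. reckoner.reveal() ~> 0
-- 4. reckoner.start(x→52) ~> 52
-- 5. reckoner.reciproc() ~> 1/52
-- 6. reckoner.accrue(x→39/11) ~> 2039/572
-- 7. reckoner.fold(x→3) ~> 6117/572
-- 8. jar.record(k→nubu_ar, v→%0) ~> nil
-- 9. jar.record(k→plocrat, v→-640) ~> nil
-- 10. reckoner.fold(x→22) ~> 6117/26


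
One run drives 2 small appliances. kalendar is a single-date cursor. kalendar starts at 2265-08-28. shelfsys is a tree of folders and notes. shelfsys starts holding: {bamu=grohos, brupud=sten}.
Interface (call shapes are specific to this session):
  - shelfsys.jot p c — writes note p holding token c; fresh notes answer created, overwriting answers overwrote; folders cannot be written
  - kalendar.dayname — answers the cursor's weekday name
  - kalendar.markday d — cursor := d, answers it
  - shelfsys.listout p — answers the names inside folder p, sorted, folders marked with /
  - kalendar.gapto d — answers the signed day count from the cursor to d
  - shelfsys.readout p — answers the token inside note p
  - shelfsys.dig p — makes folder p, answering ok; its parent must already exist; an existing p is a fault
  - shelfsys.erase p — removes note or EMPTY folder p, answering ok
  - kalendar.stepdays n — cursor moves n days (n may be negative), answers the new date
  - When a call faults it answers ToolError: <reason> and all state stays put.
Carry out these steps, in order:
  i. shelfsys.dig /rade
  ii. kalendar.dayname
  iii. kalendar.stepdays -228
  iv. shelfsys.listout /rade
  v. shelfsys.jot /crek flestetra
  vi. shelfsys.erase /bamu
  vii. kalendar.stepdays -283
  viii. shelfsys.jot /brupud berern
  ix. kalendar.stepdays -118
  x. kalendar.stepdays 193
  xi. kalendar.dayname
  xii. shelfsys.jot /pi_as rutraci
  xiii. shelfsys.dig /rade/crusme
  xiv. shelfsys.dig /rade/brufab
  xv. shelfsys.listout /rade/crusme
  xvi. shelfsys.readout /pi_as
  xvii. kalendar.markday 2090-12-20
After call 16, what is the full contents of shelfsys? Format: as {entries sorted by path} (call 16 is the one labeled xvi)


Answer: {brupud=berern, crek=flestetra, pi_as=rutraci, rade/, rade/brufab/, rade/crusme/}

Derivation:
[in] shelfsys.dig p=/rade
  ok
[in] kalendar.dayname
  Monday
[in] kalendar.stepdays n=-228
  2265-01-12
[in] shelfsys.listout p=/rade
  []
[in] shelfsys.jot p=/crek c=flestetra
  created
[in] shelfsys.erase p=/bamu
  ok
[in] kalendar.stepdays n=-283
  2264-04-04
[in] shelfsys.jot p=/brupud c=berern
  overwrote
[in] kalendar.stepdays n=-118
  2263-12-08
[in] kalendar.stepdays n=193
  2264-06-18
[in] kalendar.dayname
  Saturday
[in] shelfsys.jot p=/pi_as c=rutraci
  created
[in] shelfsys.dig p=/rade/crusme
  ok
[in] shelfsys.dig p=/rade/brufab
  ok
[in] shelfsys.listout p=/rade/crusme
  []
[in] shelfsys.readout p=/pi_as
  rutraci
[in] kalendar.markday d=2090-12-20
  2090-12-20


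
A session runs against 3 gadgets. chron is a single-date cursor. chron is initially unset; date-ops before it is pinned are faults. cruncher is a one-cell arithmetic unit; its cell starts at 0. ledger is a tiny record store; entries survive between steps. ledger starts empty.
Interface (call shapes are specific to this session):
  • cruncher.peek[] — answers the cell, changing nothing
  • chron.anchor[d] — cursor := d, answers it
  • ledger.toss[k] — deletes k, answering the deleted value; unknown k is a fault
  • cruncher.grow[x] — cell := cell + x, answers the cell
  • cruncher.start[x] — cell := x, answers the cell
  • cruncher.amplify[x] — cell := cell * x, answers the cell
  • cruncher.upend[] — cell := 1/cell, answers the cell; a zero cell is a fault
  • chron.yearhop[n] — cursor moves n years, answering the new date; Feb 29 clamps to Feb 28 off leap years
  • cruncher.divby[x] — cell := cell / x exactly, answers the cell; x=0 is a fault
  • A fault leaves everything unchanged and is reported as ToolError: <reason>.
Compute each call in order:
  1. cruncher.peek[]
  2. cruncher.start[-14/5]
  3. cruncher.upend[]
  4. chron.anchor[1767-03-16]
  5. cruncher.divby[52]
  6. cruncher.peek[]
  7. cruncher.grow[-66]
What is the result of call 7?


Answer: -48053/728

Derivation:
# 1. peek() => 0
# 2. start(x=-14/5) => -14/5
# 3. upend() => -5/14
# 4. anchor(d=1767-03-16) => 1767-03-16
# 5. divby(x=52) => -5/728
# 6. peek() => -5/728
# 7. grow(x=-66) => -48053/728


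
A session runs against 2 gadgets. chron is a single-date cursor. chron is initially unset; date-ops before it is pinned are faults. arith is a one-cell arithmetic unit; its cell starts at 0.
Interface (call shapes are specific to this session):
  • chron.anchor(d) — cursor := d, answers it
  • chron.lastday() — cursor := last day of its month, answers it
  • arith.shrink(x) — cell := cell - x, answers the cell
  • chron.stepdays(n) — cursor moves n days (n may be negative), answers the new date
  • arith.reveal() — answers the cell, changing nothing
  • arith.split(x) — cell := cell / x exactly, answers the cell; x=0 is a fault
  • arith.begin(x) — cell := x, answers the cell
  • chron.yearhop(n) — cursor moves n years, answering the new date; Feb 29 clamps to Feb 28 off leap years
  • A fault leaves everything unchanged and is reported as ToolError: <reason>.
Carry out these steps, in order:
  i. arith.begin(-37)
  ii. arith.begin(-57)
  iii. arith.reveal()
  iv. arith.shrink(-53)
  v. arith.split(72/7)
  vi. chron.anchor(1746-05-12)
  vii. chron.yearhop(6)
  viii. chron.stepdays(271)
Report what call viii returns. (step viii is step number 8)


Answer: 1753-02-07

Derivation:
Invoking arith.begin using x: -37: -37.
Invoking arith.begin using x: -57, — result: -57.
Calling arith.reveal(), → -57.
Now I run arith.shrink using x: -53, and see -4.
I invoke arith.split using x: 72/7, which returns -7/18.
I use chron.anchor using d: 1746-05-12, and observe 1746-05-12.
I invoke chron.yearhop using n: 6, and observe 1752-05-12.
Calling chron.stepdays using n: 271, → 1753-02-07.


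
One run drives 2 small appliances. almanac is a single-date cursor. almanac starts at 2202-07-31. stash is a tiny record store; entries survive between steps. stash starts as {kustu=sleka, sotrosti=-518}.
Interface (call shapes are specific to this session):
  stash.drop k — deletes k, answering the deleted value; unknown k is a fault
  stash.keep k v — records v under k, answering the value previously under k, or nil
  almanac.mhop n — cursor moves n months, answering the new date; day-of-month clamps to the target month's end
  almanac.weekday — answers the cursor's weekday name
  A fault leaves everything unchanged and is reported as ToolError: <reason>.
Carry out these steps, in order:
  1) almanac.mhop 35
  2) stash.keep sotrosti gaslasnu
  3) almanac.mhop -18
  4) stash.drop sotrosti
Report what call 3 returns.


Step: almanac.mhop[35]
Result: 2205-06-30
Step: stash.keep[sotrosti; gaslasnu]
Result: -518
Step: almanac.mhop[-18]
Result: 2203-12-30
Step: stash.drop[sotrosti]
Result: gaslasnu

Answer: 2203-12-30


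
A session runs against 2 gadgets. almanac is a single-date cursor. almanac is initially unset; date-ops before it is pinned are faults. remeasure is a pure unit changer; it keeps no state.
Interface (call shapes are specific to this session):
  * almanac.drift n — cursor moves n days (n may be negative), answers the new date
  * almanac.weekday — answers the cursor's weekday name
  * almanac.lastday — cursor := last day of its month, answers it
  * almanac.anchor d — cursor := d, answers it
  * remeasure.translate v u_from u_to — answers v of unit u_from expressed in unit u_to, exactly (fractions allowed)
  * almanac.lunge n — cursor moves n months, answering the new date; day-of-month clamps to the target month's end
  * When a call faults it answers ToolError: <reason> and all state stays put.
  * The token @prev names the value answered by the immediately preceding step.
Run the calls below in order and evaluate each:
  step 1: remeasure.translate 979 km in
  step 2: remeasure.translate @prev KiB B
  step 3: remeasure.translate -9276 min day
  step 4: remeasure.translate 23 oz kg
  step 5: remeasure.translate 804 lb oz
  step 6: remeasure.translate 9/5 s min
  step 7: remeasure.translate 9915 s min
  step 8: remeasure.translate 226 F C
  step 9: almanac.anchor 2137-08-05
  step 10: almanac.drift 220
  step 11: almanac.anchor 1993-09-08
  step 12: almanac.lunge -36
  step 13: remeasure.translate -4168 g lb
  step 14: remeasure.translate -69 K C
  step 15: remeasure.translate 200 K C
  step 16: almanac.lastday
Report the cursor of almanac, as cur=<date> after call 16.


Answer: cur=1990-09-30

Derivation:
I call translate with v=979, u_from=km, u_to=in: 4895000000/127.
Next I call translate with v=@prev, u_from=KiB, u_to=B, and observe 5012480000000/127.
I call translate with v=-9276, u_from=min, u_to=day: -773/120.
Then translate with v=23, u_from=oz, u_to=kg, and see 1043262451/1600000000.
Using translate with v=804, u_from=lb, u_to=oz, and observe 12864.
I use translate with v=9/5, u_from=s, u_to=min, and get 3/100.
Next I call translate with v=9915, u_from=s, u_to=min, and observe 661/4.
I try translate with v=226, u_from=F, u_to=C, which returns 970/9.
I try anchor with d=2137-08-05, which returns 2137-08-05.
Then drift with n=220, and see 2138-03-13.
I use anchor with d=1993-09-08, giving 1993-09-08.
I run lunge with n=-36, and observe 1990-09-08.
I call translate with v=-4168, u_from=g, u_to=lb, and observe -416800000/45359237.
Invoking translate with v=-69, u_from=K, u_to=C, giving -6843/20.
Then translate with v=200, u_from=K, u_to=C, and observe -1463/20.
Using lastday, which returns 1990-09-30.


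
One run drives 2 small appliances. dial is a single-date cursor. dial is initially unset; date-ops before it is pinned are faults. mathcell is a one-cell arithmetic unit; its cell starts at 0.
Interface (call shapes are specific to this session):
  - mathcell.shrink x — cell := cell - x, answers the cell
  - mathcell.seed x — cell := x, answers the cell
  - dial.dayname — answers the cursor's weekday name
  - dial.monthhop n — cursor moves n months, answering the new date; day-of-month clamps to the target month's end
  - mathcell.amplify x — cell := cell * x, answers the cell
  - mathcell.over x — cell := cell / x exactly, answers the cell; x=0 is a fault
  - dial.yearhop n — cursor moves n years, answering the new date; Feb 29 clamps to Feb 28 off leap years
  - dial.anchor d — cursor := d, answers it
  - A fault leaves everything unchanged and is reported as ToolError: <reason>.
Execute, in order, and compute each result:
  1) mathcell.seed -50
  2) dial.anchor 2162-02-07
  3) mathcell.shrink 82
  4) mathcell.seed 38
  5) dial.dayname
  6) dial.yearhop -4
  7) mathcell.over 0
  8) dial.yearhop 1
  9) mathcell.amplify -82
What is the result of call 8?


Answer: 2159-02-07

Derivation:
> mathcell.seed x: -50
= -50
> dial.anchor d: 2162-02-07
= 2162-02-07
> mathcell.shrink x: 82
= -132
> mathcell.seed x: 38
= 38
> dial.dayname
= Sunday
> dial.yearhop n: -4
= 2158-02-07
> mathcell.over x: 0
= ToolError: division by zero
> dial.yearhop n: 1
= 2159-02-07
> mathcell.amplify x: -82
= -3116


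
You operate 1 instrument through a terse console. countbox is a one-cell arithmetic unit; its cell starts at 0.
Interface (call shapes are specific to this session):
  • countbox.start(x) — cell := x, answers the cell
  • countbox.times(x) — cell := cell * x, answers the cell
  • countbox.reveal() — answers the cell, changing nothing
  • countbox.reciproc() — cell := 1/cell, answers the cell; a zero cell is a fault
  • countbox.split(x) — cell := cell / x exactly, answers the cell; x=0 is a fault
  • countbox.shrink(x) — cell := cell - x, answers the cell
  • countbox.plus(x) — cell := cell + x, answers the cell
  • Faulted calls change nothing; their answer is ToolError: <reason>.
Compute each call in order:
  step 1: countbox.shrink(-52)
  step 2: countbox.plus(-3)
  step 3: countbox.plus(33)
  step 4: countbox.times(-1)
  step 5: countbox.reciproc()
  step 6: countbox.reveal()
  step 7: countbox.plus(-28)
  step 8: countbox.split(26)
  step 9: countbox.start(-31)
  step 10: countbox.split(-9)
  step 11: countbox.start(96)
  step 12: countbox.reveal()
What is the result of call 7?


CALL shrink[x=-52]
RET  52
CALL plus[x=-3]
RET  49
CALL plus[x=33]
RET  82
CALL times[x=-1]
RET  -82
CALL reciproc[]
RET  -1/82
CALL reveal[]
RET  -1/82
CALL plus[x=-28]
RET  -2297/82
CALL split[x=26]
RET  -2297/2132
CALL start[x=-31]
RET  -31
CALL split[x=-9]
RET  31/9
CALL start[x=96]
RET  96
CALL reveal[]
RET  96

Answer: -2297/82
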